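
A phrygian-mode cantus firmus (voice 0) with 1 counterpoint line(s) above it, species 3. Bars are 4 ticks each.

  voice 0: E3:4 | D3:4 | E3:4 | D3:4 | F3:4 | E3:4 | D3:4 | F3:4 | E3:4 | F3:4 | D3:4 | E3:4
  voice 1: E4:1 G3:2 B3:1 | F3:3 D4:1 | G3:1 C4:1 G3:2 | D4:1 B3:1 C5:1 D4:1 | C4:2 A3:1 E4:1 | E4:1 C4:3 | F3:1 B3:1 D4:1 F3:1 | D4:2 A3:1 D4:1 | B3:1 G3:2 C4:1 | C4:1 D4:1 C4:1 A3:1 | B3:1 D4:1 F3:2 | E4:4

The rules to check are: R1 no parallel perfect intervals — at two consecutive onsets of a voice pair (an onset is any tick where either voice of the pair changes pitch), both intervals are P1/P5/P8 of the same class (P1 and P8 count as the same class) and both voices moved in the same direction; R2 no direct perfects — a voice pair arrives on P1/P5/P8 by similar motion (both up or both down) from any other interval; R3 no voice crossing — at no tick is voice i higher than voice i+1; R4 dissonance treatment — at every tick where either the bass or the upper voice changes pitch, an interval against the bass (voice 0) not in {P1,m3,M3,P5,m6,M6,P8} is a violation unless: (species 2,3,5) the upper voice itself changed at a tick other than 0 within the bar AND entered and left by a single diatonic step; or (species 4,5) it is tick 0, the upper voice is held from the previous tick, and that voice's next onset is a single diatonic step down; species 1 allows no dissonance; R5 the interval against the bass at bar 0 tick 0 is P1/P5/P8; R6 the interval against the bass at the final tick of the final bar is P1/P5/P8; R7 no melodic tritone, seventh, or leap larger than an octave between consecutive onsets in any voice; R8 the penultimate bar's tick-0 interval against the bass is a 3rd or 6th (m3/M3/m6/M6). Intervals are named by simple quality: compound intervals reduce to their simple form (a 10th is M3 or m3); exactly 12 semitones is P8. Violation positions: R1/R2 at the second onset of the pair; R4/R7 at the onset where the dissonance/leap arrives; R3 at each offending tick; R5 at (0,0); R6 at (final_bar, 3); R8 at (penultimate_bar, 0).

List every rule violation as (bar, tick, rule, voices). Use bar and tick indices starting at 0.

(1, 0, R7, (1,))
(3, 2, R4, (0, 1))
(3, 2, R7, (1,))
(3, 3, R7, (1,))
(4, 3, R4, (0, 1))
(6, 1, R7, (1,))
(8, 0, R2, (0, 1))
(11, 0, R2, (0, 1))
(11, 0, R7, (1,))

bar 0: v0=E3 v1=E4 downbeat P8
bar 1: v0=D3 v1=F3 downbeat m3
bar 2: v0=E3 v1=G3 downbeat m3
bar 3: v0=D3 v1=D4 downbeat P8
bar 4: v0=F3 v1=C4 downbeat P5
bar 5: v0=E3 v1=E4 downbeat P8
bar 6: v0=D3 v1=F3 downbeat m3
bar 7: v0=F3 v1=D4 downbeat M6
bar 8: v0=E3 v1=B3 downbeat P5
bar 9: v0=F3 v1=C4 downbeat P5
bar 10: v0=D3 v1=B3 downbeat M6
bar 11: v0=E3 v1=E4 downbeat P8
  -> R7 @ bar 1 tick 0 v(1,): B3->F3 leap 6st
  -> R4 @ bar 3 tick 2 v(0, 1): D3/C5 m7 untreated
  -> R7 @ bar 3 tick 2 v(1,): B3->C5 leap 13st
  -> R7 @ bar 3 tick 3 v(1,): C5->D4 leap 10st
  -> R4 @ bar 4 tick 3 v(0, 1): F3/E4 M7 untreated
  -> R7 @ bar 6 tick 1 v(1,): F3->B3 leap 6st
  -> R2 @ bar 8 tick 0 v(0, 1): F3/D4 M6 -> E3/B3 P5 similar
  -> R2 @ bar 11 tick 0 v(0, 1): D3/F3 m3 -> E3/E4 P8 similar
  -> R7 @ bar 11 tick 0 v(1,): F3->E4 leap 11st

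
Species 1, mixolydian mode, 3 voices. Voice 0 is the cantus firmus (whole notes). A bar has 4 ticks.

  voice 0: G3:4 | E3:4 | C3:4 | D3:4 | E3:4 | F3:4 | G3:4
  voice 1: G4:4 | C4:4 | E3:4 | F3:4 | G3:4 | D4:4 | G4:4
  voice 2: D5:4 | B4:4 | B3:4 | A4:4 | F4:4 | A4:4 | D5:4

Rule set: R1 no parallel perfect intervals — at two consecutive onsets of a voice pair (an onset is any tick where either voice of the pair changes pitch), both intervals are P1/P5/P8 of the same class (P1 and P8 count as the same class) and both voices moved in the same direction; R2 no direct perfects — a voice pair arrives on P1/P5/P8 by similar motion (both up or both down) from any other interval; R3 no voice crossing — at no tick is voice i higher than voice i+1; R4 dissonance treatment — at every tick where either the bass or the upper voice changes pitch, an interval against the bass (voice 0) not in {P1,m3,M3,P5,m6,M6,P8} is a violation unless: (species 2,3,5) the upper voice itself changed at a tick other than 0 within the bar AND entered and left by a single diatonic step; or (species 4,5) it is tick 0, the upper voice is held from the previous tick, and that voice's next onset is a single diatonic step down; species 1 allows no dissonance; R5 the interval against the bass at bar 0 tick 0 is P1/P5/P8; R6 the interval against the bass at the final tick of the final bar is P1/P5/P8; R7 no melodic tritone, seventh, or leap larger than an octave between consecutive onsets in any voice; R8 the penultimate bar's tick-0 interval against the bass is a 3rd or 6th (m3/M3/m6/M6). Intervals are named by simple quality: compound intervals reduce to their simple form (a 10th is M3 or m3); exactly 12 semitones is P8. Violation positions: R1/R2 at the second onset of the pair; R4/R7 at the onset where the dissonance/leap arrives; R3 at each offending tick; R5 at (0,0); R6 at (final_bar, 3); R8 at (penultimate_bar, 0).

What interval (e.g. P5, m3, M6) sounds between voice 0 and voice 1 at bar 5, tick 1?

voice 0=F3 voice 1=D4 -> M6

M6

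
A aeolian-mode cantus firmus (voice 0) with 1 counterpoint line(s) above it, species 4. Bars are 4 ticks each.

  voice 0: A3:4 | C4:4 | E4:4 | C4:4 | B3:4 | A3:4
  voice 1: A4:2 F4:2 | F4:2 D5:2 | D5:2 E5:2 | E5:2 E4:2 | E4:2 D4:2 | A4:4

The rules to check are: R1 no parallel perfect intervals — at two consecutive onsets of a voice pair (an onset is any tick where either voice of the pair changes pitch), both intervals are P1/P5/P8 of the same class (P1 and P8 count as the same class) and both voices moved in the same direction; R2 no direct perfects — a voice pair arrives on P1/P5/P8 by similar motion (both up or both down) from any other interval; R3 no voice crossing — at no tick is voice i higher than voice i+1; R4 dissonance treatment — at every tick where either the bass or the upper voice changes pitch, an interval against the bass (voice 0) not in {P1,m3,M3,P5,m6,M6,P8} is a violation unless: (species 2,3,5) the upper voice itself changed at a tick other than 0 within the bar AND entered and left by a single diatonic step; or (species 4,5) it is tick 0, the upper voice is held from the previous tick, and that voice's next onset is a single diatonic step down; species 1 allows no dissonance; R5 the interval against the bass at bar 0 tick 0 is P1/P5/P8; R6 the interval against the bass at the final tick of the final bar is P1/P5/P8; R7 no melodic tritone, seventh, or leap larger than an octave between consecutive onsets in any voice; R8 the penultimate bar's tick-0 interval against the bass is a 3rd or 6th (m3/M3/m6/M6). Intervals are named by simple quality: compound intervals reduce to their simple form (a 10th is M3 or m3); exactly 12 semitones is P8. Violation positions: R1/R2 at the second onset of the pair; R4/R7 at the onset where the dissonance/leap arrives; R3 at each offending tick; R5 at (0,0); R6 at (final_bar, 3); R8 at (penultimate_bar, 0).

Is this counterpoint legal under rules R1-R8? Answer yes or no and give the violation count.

No (4 violations)

bar 0: v0=A3 v1=A4 (P8)
bar 1: v0=C4 v1=F4 (P4)
bar 2: v0=E4 v1=D5 (m7)
bar 3: v0=C4 v1=E5 (M3)
bar 4: v0=B3 v1=E4 (P4)
bar 5: v0=A3 v1=A4 (P8)
  R4 @ bar1.0: C4/F4 P4 untreated
  R4 @ bar1.2: C4/D5 M2 untreated
  R4 @ bar2.0: E4/D5 m7 untreated
  R8 @ bar4.0: penult P4 not 3rd/6th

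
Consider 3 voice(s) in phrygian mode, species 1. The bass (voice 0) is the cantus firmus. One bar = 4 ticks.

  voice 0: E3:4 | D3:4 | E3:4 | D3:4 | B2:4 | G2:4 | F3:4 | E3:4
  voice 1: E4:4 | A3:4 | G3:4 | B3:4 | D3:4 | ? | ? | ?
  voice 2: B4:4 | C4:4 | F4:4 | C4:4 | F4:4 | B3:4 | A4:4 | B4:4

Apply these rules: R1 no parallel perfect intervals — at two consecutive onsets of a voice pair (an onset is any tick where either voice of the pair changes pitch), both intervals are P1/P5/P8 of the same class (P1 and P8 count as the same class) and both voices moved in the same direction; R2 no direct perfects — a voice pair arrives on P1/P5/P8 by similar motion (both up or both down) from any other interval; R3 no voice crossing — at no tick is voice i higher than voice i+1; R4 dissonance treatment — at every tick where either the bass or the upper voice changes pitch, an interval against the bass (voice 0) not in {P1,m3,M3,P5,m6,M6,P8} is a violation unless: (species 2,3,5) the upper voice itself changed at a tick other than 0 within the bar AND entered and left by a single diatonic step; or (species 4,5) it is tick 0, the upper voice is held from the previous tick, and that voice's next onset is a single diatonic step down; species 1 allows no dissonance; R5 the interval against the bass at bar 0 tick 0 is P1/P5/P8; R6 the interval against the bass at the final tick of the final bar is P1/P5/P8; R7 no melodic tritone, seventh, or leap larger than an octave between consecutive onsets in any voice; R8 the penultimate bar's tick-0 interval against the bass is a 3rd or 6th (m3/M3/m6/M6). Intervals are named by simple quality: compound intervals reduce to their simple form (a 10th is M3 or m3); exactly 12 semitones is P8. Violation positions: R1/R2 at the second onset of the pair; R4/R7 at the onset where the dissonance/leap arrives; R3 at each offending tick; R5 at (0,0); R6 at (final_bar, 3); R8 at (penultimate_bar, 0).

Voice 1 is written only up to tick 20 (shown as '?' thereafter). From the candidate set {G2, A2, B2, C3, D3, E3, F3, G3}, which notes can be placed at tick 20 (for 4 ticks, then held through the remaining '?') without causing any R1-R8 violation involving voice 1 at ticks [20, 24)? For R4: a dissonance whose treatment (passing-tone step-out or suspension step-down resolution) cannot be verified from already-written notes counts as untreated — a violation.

{D3, E3, G3}

G2: violates R2
A2: violates R4
B2: violates R2
C3: violates R4
D3: legal
E3: legal
F3: violates R4
G3: legal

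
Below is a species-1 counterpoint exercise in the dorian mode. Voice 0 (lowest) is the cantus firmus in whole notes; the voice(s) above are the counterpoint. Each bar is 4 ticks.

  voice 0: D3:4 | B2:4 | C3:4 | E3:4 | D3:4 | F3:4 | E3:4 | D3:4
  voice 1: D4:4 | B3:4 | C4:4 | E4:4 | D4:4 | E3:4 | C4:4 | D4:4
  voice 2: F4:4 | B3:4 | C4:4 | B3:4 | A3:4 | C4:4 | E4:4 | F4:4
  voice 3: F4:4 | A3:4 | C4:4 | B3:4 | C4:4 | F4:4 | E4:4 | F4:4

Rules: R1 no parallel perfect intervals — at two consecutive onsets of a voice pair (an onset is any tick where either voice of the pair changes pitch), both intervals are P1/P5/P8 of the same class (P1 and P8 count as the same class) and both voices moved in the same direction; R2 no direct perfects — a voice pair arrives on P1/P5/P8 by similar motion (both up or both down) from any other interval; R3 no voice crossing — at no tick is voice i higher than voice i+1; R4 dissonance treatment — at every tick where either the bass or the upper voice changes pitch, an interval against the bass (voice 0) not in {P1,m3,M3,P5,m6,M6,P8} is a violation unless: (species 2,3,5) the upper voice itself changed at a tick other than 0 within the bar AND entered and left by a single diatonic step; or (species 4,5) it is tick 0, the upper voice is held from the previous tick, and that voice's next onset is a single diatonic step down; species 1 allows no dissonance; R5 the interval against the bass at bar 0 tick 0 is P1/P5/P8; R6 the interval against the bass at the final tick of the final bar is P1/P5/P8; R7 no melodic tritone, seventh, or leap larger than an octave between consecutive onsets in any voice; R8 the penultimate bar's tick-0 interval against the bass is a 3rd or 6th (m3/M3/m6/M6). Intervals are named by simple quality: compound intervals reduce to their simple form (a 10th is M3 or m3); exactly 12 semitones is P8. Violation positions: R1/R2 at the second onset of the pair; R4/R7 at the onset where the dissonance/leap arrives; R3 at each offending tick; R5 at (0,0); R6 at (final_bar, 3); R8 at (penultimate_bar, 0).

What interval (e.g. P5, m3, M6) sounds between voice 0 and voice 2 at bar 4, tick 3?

voice 0=D3 voice 2=A3 -> P5

P5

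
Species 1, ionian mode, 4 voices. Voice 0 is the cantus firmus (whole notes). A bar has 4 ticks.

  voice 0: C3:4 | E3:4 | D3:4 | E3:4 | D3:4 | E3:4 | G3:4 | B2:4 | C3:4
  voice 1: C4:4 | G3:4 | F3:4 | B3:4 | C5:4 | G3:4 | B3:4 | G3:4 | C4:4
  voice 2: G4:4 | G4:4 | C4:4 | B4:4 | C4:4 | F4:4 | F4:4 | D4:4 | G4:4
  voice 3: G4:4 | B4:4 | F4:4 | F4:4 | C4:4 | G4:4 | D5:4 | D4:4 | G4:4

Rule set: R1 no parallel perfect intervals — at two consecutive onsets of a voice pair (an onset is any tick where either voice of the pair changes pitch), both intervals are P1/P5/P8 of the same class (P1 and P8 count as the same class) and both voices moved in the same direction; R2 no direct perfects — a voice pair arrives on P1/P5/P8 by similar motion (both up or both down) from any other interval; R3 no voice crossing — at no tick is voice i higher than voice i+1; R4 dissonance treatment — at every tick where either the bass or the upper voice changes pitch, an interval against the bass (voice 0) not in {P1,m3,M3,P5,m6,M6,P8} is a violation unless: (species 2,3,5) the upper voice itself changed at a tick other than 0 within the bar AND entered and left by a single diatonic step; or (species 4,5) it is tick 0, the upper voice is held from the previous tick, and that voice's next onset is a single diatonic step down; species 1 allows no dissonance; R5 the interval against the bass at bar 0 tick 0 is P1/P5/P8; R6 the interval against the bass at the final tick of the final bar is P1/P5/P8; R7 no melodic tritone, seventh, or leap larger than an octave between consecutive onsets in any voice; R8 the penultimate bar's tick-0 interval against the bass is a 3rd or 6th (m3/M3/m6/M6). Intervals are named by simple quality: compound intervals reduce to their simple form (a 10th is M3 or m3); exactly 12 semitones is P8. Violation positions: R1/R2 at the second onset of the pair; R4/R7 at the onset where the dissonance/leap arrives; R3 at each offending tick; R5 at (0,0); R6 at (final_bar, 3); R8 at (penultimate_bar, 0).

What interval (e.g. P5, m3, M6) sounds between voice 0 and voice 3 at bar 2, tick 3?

m3

voice 0=D3 voice 3=F4 -> m3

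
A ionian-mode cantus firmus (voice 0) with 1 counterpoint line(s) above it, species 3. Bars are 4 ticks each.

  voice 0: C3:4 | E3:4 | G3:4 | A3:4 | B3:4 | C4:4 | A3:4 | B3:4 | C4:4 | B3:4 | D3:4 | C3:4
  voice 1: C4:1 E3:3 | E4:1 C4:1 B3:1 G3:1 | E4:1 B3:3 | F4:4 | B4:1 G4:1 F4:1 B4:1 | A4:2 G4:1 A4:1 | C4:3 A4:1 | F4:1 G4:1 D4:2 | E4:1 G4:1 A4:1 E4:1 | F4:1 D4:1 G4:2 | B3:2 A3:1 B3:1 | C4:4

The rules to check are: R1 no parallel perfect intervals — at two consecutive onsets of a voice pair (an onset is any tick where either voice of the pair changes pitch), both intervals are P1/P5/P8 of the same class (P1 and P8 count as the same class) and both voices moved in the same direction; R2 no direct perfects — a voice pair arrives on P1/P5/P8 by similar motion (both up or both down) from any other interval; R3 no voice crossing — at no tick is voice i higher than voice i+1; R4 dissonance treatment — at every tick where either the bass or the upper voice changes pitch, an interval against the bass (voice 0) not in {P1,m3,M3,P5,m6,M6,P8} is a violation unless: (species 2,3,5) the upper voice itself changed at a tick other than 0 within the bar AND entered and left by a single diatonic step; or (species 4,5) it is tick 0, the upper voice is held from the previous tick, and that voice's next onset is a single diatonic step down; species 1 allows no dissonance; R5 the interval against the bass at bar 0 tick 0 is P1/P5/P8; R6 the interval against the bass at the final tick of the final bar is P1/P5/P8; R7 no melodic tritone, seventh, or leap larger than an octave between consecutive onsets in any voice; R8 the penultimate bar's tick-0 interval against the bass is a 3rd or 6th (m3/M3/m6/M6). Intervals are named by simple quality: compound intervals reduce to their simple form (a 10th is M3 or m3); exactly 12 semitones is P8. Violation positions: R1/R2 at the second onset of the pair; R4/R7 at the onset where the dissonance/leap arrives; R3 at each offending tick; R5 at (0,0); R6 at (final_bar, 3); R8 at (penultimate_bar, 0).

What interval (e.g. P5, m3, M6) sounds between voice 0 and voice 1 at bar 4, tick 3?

P8

voice 0=B3 voice 1=B4 -> P8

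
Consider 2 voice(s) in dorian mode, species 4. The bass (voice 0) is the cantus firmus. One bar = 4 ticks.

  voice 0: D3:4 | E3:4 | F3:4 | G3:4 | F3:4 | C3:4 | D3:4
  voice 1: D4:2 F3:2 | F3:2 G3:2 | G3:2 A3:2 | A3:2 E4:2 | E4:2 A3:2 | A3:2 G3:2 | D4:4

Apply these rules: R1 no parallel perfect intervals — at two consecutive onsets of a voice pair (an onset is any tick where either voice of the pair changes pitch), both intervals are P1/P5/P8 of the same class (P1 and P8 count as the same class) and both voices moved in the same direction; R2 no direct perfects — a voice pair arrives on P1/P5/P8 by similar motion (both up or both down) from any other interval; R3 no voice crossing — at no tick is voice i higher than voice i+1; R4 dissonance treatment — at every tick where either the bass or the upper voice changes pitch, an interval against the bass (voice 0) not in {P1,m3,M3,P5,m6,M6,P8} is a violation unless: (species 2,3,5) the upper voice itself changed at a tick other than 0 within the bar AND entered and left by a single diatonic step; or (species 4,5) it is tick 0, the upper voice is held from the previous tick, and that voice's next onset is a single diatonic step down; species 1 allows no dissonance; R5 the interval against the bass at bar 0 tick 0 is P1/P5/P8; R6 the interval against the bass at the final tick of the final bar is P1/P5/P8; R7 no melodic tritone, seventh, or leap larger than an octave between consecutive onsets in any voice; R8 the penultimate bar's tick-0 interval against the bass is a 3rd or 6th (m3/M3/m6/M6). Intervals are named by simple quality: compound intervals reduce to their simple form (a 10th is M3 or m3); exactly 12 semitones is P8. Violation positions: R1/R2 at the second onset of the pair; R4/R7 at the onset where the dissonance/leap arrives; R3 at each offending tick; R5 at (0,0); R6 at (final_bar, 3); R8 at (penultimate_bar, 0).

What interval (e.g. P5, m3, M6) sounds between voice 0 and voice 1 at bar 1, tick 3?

voice 0=E3 voice 1=G3 -> m3

m3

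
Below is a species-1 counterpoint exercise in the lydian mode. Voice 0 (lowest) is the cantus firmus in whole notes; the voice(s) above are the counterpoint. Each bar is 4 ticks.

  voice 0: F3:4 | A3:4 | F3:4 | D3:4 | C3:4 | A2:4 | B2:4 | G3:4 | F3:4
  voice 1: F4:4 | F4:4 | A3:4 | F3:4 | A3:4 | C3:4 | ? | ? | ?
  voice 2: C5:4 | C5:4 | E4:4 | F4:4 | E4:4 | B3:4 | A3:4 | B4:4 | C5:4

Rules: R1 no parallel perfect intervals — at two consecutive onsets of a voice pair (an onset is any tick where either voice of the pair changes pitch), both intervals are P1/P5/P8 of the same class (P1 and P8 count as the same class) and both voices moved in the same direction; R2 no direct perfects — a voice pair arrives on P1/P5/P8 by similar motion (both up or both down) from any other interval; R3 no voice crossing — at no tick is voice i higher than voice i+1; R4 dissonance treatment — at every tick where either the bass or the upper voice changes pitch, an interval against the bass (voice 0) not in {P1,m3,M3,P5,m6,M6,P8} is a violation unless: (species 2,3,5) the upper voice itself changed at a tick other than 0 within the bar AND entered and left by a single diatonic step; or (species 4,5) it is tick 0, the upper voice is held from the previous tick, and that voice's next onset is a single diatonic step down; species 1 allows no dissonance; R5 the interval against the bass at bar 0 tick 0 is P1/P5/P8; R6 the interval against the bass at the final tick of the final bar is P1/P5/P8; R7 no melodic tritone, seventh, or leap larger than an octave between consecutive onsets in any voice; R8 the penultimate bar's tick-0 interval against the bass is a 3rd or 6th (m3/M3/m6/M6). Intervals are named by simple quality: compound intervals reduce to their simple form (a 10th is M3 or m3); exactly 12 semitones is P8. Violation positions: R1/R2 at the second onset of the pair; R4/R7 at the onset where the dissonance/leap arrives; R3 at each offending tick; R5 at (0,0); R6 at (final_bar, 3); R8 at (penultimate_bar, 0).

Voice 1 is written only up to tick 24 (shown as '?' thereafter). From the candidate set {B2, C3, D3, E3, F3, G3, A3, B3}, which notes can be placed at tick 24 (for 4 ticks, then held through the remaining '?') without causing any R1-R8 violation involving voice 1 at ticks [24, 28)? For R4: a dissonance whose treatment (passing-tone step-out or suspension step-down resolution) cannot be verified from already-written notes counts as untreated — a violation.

{B2, D3, G3}

B2: legal
C3: violates R4
D3: legal
E3: violates R4
F3: violates R4
G3: legal
A3: violates R4
B3: violates R2,R3,R7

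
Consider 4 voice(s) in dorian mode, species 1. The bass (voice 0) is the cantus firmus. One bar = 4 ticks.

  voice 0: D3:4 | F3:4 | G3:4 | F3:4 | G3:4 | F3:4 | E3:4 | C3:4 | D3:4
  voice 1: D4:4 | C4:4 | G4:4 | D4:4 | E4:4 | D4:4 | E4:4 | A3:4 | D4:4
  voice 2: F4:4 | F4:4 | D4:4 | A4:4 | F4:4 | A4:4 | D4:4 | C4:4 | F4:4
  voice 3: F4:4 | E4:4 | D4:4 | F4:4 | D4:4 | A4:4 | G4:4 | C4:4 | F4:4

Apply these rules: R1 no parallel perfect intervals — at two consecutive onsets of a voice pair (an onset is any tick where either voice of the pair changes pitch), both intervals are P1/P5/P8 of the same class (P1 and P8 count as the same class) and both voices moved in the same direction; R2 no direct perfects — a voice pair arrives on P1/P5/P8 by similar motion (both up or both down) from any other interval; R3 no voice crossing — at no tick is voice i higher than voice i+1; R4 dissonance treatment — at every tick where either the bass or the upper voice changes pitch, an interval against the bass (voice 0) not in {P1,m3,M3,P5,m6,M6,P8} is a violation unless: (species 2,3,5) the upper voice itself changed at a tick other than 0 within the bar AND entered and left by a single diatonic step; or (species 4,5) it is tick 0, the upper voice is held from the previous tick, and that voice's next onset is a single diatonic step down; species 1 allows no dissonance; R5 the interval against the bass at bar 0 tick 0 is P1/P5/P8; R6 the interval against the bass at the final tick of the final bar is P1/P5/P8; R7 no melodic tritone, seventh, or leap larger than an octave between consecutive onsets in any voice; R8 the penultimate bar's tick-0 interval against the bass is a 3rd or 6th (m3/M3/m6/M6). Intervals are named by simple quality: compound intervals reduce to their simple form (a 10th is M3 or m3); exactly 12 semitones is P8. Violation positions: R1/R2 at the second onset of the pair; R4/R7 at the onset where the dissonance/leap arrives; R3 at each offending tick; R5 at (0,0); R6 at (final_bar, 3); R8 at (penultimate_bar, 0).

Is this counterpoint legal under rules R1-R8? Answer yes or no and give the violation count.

bar 0: v0=D3 v1=D4 v2=F4 v3=F4 (m3)
bar 1: v0=F3 v1=C4 v2=F4 v3=E4 (M7)
bar 2: v0=G3 v1=G4 v2=D4 v3=D4 (P5)
bar 3: v0=F3 v1=D4 v2=A4 v3=F4 (P8)
bar 4: v0=G3 v1=E4 v2=F4 v3=D4 (P5)
bar 5: v0=F3 v1=D4 v2=A4 v3=A4 (M3)
bar 6: v0=E3 v1=E4 v2=D4 v3=G4 (m3)
bar 7: v0=C3 v1=A3 v2=C4 v3=C4 (P8)
bar 8: v0=D3 v1=D4 v2=F4 v3=F4 (m3)
  R5 @ bar0.0: opens on m3
  R5 @ bar0.0: opens on m3
  R3 @ bar1.0: F4 above E4
  R4 @ bar1.0: F3/E4 M7 untreated
  R3 @ bar1.1: F4 above E4
  R3 @ bar1.2: F4 above E4
  R3 @ bar1.3: F4 above E4
  R2 @ bar2.0: F3/C4 P5 -> G3/G4 P8 similar
  R2 @ bar2.0: F4/E4 m2 -> D4/D4 P1 similar
  R3 @ bar2.0: G4 above D4
  R3 @ bar2.1: G4 above D4
  R3 @ bar2.2: G4 above D4
  R3 @ bar2.3: G4 above D4
  R3 @ bar3.0: A4 above F4
  R3 @ bar3.1: A4 above F4
  R3 @ bar3.2: A4 above F4
  R3 @ bar3.3: A4 above F4
  R3 @ bar4.0: F4 above D4
  R4 @ bar4.0: G3/F4 m7 untreated
  R3 @ bar4.1: F4 above D4
  R3 @ bar4.2: F4 above D4
  R3 @ bar4.3: F4 above D4
  R2 @ bar5.0: F4/D4 m3 -> A4/A4 P1 similar
  R3 @ bar6.0: E4 above D4
  R4 @ bar6.0: E3/D4 m7 untreated
  R3 @ bar6.1: E4 above D4
  R3 @ bar6.2: E4 above D4
  R3 @ bar6.3: E4 above D4
  R2 @ bar7.0: E3/D4 m7 -> C3/C4 P8 similar
  R2 @ bar7.0: E3/G4 m3 -> C3/C4 P8 similar
  R2 @ bar7.0: D4/G4 P4 -> C4/C4 P1 similar
  R8 @ bar7.0: penult P8 not 3rd/6th
  R8 @ bar7.0: penult P8 not 3rd/6th
  R1 @ bar8.0: C4/C4 P1 -> F4/F4 P1 similar
  R2 @ bar8.0: C3/A3 M6 -> D3/D4 P8 similar
  R6 @ bar8.3: closes on m3
  R6 @ bar8.3: closes on m3

No (37 violations)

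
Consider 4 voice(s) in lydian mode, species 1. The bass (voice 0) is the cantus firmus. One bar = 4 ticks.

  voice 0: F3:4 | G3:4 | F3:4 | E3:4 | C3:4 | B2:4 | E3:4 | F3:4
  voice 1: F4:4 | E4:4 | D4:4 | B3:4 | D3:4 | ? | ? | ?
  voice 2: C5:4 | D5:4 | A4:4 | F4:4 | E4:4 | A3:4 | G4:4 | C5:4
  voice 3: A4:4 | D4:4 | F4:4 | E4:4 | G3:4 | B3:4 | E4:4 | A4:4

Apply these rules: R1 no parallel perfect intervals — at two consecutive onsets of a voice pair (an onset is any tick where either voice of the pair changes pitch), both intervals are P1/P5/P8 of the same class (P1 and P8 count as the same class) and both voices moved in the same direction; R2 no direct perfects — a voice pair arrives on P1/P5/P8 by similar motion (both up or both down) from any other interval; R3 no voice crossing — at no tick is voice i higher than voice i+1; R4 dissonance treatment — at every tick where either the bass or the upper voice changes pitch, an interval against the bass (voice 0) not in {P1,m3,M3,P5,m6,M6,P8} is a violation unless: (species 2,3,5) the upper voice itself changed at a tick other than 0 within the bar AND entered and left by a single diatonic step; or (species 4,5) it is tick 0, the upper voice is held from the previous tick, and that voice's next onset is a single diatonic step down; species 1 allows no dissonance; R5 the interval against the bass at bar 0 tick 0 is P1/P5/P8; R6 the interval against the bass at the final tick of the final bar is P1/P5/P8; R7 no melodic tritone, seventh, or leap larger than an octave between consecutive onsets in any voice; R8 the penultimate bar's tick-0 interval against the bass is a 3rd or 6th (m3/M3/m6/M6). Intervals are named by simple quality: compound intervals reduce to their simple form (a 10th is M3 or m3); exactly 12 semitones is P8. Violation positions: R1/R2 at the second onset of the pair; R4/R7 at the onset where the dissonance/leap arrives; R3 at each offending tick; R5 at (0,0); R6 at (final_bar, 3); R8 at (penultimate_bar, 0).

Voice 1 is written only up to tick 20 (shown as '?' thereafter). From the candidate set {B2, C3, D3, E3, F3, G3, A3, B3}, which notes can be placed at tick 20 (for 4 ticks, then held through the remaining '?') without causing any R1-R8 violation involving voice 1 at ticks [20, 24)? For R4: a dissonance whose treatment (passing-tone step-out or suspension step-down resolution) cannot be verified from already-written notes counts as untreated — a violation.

{D3, G3}

B2: violates R2
C3: violates R4
D3: legal
E3: violates R2,R4
F3: violates R4
G3: legal
A3: violates R4
B3: violates R2,R3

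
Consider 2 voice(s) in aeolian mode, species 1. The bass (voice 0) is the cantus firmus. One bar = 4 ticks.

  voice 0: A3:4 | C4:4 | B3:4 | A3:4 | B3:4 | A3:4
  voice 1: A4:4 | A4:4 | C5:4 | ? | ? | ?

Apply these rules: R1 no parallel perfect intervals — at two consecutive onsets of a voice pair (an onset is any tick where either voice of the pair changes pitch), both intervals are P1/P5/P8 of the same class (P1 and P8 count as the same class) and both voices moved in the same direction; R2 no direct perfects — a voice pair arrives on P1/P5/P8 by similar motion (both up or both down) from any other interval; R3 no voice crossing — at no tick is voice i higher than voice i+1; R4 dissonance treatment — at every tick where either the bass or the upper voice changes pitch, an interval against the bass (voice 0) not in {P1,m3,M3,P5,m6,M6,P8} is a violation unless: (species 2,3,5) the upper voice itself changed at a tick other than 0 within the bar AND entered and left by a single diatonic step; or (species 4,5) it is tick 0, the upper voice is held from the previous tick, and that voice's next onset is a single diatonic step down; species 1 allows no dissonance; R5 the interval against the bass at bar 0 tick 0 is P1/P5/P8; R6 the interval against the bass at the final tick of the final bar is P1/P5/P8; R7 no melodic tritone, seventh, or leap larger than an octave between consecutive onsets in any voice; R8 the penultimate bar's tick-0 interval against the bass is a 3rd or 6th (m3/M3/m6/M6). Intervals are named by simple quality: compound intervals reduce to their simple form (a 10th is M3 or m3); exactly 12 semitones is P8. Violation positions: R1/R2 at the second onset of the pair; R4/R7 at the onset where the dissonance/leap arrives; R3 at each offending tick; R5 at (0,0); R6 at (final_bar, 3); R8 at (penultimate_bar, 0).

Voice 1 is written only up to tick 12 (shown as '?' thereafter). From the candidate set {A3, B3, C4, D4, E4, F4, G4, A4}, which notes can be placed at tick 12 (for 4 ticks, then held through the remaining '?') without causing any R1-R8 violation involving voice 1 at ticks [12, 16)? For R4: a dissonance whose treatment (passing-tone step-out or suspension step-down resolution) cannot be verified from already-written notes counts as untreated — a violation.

{C4, F4}

A3: violates R2,R7
B3: violates R4,R7
C4: legal
D4: violates R4,R7
E4: violates R2
F4: legal
G4: violates R4
A4: violates R2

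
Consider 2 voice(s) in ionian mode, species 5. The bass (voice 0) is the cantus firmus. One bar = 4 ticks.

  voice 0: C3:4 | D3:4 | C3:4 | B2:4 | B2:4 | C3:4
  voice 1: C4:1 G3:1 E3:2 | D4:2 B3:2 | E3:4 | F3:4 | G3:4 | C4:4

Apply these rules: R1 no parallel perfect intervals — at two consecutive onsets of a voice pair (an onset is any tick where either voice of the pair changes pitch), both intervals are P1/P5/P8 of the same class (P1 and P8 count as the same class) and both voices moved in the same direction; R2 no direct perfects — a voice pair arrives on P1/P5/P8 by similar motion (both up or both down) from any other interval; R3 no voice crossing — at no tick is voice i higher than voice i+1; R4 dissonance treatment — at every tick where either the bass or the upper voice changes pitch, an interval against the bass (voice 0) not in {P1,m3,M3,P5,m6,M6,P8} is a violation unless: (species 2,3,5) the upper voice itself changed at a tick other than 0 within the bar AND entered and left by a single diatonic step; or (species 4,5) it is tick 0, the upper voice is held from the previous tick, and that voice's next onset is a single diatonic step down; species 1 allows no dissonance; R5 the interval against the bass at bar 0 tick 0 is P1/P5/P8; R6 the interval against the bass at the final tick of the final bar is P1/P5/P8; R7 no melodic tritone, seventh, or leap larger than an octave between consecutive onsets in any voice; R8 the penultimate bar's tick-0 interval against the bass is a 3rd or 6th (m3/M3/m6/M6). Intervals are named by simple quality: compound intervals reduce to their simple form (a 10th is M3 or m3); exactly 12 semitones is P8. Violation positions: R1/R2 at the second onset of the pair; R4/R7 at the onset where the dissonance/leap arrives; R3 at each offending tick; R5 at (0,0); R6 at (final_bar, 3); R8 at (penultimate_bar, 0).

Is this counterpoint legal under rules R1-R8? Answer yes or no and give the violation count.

bar 0: v0=C3 v1=C4 (P8)
bar 1: v0=D3 v1=D4 (P8)
bar 2: v0=C3 v1=E3 (M3)
bar 3: v0=B2 v1=F3 (TT)
bar 4: v0=B2 v1=G3 (m6)
bar 5: v0=C3 v1=C4 (P8)
  R2 @ bar1.0: C3/E3 M3 -> D3/D4 P8 similar
  R7 @ bar1.0: E3->D4 leap 10st
  R4 @ bar3.0: B2/F3 TT untreated
  R2 @ bar5.0: B2/G3 m6 -> C3/C4 P8 similar

No (4 violations)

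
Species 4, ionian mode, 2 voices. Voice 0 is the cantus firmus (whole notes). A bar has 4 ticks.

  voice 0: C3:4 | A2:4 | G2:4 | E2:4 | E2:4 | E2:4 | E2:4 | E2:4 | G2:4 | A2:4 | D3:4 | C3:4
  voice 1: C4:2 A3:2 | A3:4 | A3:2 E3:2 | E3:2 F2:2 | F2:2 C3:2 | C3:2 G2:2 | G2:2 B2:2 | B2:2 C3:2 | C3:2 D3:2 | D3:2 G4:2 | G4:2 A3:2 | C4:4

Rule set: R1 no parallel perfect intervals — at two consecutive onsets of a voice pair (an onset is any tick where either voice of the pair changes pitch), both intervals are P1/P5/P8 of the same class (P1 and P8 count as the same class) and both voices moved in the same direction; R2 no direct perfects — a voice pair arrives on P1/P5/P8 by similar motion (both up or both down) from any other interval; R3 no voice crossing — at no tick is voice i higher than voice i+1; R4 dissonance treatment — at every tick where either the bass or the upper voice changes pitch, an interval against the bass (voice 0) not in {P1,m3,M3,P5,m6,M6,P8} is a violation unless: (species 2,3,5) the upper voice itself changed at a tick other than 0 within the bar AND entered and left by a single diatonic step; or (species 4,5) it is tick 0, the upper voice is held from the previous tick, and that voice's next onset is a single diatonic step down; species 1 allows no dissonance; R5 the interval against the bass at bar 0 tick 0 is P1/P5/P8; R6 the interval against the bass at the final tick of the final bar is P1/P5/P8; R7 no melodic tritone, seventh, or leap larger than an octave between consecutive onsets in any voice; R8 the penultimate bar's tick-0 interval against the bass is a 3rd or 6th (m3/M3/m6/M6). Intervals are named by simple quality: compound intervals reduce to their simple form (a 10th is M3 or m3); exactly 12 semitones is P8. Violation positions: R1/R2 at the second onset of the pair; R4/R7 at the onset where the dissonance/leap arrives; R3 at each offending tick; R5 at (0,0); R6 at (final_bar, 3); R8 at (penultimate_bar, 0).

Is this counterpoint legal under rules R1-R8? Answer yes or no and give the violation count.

bar 0: v0=C3 v1=C4 (P8)
bar 1: v0=A2 v1=A3 (P8)
bar 2: v0=G2 v1=A3 (M2)
bar 3: v0=E2 v1=E3 (P8)
bar 4: v0=E2 v1=F2 (m2)
bar 5: v0=E2 v1=C3 (m6)
bar 6: v0=E2 v1=G2 (m3)
bar 7: v0=E2 v1=B2 (P5)
bar 8: v0=G2 v1=C3 (P4)
bar 9: v0=A2 v1=D3 (P4)
bar 10: v0=D3 v1=G4 (P4)
bar 11: v0=C3 v1=C4 (P8)
  R4 @ bar2.0: G2/A3 M2 untreated
  R4 @ bar3.2: E2/F2 m2 untreated
  R7 @ bar3.2: E3->F2 leap 11st
  R4 @ bar8.0: G2/C3 P4 untreated
  R4 @ bar9.0: A2/D3 P4 untreated
  R4 @ bar9.2: A2/G4 m7 untreated
  R7 @ bar9.2: D3->G4 leap 17st
  R4 @ bar10.0: D3/G4 P4 untreated
  R8 @ bar10.0: penult P4 not 3rd/6th
  R7 @ bar10.2: G4->A3 leap 10st

No (10 violations)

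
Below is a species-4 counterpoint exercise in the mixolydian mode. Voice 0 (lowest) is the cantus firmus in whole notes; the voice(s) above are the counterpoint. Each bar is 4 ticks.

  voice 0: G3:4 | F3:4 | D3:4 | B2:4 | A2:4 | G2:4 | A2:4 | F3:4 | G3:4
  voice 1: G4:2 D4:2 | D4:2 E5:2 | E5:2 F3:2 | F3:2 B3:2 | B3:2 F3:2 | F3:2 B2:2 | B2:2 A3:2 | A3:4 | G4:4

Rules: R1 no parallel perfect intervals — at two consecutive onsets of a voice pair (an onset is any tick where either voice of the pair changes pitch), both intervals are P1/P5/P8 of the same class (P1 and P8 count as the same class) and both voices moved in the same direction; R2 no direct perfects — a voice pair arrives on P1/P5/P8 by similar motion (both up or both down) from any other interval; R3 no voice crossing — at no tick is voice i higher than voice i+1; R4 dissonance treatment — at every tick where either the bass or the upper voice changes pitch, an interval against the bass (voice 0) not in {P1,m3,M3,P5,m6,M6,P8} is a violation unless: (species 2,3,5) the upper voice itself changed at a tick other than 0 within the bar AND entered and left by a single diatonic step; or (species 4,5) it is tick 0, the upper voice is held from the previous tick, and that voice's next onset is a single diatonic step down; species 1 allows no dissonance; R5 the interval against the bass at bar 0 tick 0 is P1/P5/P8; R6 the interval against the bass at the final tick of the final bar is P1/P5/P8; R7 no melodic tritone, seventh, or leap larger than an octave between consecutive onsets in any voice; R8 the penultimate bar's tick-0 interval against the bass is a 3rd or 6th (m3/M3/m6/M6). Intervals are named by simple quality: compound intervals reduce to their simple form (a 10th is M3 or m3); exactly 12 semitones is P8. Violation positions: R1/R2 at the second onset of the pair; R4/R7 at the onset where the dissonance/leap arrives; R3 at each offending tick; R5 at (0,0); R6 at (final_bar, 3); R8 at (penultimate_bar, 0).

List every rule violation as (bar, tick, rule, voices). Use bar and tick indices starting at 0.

bar 0: v0=G3 v1=G4 downbeat P8
bar 1: v0=F3 v1=D4 downbeat M6
bar 2: v0=D3 v1=E5 downbeat M2
bar 3: v0=B2 v1=F3 downbeat TT
bar 4: v0=A2 v1=B3 downbeat M2
bar 5: v0=G2 v1=F3 downbeat m7
bar 6: v0=A2 v1=B2 downbeat M2
bar 7: v0=F3 v1=A3 downbeat M3
bar 8: v0=G3 v1=G4 downbeat P8
  -> R4 @ bar 1 tick 2 v(0, 1): F3/E5 M7 untreated
  -> R7 @ bar 1 tick 2 v(1,): D4->E5 leap 14st
  -> R4 @ bar 2 tick 0 v(0, 1): D3/E5 M2 untreated
  -> R7 @ bar 2 tick 2 v(1,): E5->F3 leap 23st
  -> R4 @ bar 3 tick 0 v(0, 1): B2/F3 TT untreated
  -> R7 @ bar 3 tick 2 v(1,): F3->B3 leap 6st
  -> R4 @ bar 4 tick 0 v(0, 1): A2/B3 M2 untreated
  -> R7 @ bar 4 tick 2 v(1,): B3->F3 leap 6st
  -> R4 @ bar 5 tick 0 v(0, 1): G2/F3 m7 untreated
  -> R7 @ bar 5 tick 2 v(1,): F3->B2 leap 6st
  -> R4 @ bar 6 tick 0 v(0, 1): A2/B2 M2 untreated
  -> R7 @ bar 6 tick 2 v(1,): B2->A3 leap 10st
  -> R2 @ bar 8 tick 0 v(0, 1): F3/A3 M3 -> G3/G4 P8 similar
  -> R7 @ bar 8 tick 0 v(1,): A3->G4 leap 10st

(1, 2, R4, (0, 1))
(1, 2, R7, (1,))
(2, 0, R4, (0, 1))
(2, 2, R7, (1,))
(3, 0, R4, (0, 1))
(3, 2, R7, (1,))
(4, 0, R4, (0, 1))
(4, 2, R7, (1,))
(5, 0, R4, (0, 1))
(5, 2, R7, (1,))
(6, 0, R4, (0, 1))
(6, 2, R7, (1,))
(8, 0, R2, (0, 1))
(8, 0, R7, (1,))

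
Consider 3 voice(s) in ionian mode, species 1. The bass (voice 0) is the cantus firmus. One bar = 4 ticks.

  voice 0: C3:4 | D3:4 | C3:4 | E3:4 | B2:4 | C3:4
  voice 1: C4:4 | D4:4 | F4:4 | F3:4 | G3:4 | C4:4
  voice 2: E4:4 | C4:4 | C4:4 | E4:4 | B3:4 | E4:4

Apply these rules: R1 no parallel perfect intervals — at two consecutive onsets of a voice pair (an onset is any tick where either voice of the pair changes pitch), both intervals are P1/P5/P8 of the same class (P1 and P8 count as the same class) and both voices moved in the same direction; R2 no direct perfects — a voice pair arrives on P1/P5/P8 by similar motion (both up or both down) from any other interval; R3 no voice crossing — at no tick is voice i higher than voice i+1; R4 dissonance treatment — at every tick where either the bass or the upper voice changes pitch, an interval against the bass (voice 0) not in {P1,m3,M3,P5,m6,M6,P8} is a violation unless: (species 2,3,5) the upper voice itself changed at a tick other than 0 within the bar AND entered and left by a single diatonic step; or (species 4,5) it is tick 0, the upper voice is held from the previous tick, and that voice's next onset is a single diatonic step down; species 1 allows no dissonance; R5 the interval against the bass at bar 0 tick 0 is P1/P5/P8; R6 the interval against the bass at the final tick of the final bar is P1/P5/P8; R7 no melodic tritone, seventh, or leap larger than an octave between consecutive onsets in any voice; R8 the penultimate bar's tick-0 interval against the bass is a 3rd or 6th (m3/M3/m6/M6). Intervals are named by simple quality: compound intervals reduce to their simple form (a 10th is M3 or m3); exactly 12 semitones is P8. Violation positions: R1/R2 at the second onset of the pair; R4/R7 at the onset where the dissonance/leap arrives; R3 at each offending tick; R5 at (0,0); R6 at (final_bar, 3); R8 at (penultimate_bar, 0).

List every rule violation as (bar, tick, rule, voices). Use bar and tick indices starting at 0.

(0, 0, R5, (0, 2))
(1, 0, R1, (0, 1))
(1, 0, R3, (1, 2))
(1, 0, R4, (0, 2))
(1, 1, R3, (1, 2))
(1, 2, R3, (1, 2))
(1, 3, R3, (1, 2))
(2, 0, R3, (1, 2))
(2, 0, R4, (0, 1))
(2, 1, R3, (1, 2))
(2, 2, R3, (1, 2))
(2, 3, R3, (1, 2))
(3, 0, R1, (0, 2))
(3, 0, R4, (0, 1))
(4, 0, R1, (0, 2))
(4, 0, R8, (0, 2))
(5, 0, R2, (0, 1))
(5, 3, R6, (0, 2))

bar 0: v0=C3 v1=C4 v2=E4 downbeat M3
bar 1: v0=D3 v1=D4 v2=C4 downbeat m7
bar 2: v0=C3 v1=F4 v2=C4 downbeat P8
bar 3: v0=E3 v1=F3 v2=E4 downbeat P8
bar 4: v0=B2 v1=G3 v2=B3 downbeat P8
bar 5: v0=C3 v1=C4 v2=E4 downbeat M3
  -> R5 @ bar 0 tick 0 v(0, 2): opens on M3
  -> R1 @ bar 1 tick 0 v(0, 1): C3/C4 P8 -> D3/D4 P8 similar
  -> R3 @ bar 1 tick 0 v(1, 2): D4 above C4
  -> R4 @ bar 1 tick 0 v(0, 2): D3/C4 m7 untreated
  -> R3 @ bar 1 tick 1 v(1, 2): D4 above C4
  -> R3 @ bar 1 tick 2 v(1, 2): D4 above C4
  -> R3 @ bar 1 tick 3 v(1, 2): D4 above C4
  -> R3 @ bar 2 tick 0 v(1, 2): F4 above C4
  -> R4 @ bar 2 tick 0 v(0, 1): C3/F4 P4 untreated
  -> R3 @ bar 2 tick 1 v(1, 2): F4 above C4
  -> R3 @ bar 2 tick 2 v(1, 2): F4 above C4
  -> R3 @ bar 2 tick 3 v(1, 2): F4 above C4
  -> R1 @ bar 3 tick 0 v(0, 2): C3/C4 P8 -> E3/E4 P8 similar
  -> R4 @ bar 3 tick 0 v(0, 1): E3/F3 m2 untreated
  -> R1 @ bar 4 tick 0 v(0, 2): E3/E4 P8 -> B2/B3 P8 similar
  -> R8 @ bar 4 tick 0 v(0, 2): penult P8 not 3rd/6th
  -> R2 @ bar 5 tick 0 v(0, 1): B2/G3 m6 -> C3/C4 P8 similar
  -> R6 @ bar 5 tick 3 v(0, 2): closes on M3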